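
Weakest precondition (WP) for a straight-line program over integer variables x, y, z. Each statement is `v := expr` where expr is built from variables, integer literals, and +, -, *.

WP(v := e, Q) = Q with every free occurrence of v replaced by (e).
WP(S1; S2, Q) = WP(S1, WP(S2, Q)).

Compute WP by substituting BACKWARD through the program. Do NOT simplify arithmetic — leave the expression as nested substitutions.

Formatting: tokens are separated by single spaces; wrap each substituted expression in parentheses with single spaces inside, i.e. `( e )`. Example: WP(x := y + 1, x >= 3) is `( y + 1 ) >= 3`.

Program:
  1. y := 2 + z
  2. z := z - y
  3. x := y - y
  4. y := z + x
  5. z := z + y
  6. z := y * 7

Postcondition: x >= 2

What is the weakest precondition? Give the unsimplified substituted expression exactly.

Answer: ( ( 2 + z ) - ( 2 + z ) ) >= 2

Derivation:
post: x >= 2
stmt 6: z := y * 7  -- replace 0 occurrence(s) of z with (y * 7)
  => x >= 2
stmt 5: z := z + y  -- replace 0 occurrence(s) of z with (z + y)
  => x >= 2
stmt 4: y := z + x  -- replace 0 occurrence(s) of y with (z + x)
  => x >= 2
stmt 3: x := y - y  -- replace 1 occurrence(s) of x with (y - y)
  => ( y - y ) >= 2
stmt 2: z := z - y  -- replace 0 occurrence(s) of z with (z - y)
  => ( y - y ) >= 2
stmt 1: y := 2 + z  -- replace 2 occurrence(s) of y with (2 + z)
  => ( ( 2 + z ) - ( 2 + z ) ) >= 2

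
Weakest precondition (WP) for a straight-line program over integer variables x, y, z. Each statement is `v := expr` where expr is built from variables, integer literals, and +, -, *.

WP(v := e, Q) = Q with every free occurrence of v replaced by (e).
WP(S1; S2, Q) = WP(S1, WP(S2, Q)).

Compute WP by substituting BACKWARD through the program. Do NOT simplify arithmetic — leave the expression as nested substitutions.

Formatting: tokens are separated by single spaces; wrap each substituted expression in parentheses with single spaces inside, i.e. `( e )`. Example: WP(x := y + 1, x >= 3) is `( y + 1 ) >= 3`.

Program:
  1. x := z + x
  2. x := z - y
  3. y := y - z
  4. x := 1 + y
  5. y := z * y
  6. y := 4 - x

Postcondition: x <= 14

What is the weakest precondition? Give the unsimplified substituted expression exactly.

Answer: ( 1 + ( y - z ) ) <= 14

Derivation:
post: x <= 14
stmt 6: y := 4 - x  -- replace 0 occurrence(s) of y with (4 - x)
  => x <= 14
stmt 5: y := z * y  -- replace 0 occurrence(s) of y with (z * y)
  => x <= 14
stmt 4: x := 1 + y  -- replace 1 occurrence(s) of x with (1 + y)
  => ( 1 + y ) <= 14
stmt 3: y := y - z  -- replace 1 occurrence(s) of y with (y - z)
  => ( 1 + ( y - z ) ) <= 14
stmt 2: x := z - y  -- replace 0 occurrence(s) of x with (z - y)
  => ( 1 + ( y - z ) ) <= 14
stmt 1: x := z + x  -- replace 0 occurrence(s) of x with (z + x)
  => ( 1 + ( y - z ) ) <= 14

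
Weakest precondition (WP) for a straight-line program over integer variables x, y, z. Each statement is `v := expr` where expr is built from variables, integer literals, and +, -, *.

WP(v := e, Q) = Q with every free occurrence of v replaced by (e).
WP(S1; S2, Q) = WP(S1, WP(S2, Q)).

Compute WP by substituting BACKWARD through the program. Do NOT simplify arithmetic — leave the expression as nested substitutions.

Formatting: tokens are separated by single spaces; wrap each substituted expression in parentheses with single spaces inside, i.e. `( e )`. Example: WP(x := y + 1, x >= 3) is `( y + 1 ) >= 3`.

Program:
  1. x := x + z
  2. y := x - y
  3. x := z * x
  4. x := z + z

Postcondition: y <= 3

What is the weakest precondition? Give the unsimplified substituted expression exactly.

Answer: ( ( x + z ) - y ) <= 3

Derivation:
post: y <= 3
stmt 4: x := z + z  -- replace 0 occurrence(s) of x with (z + z)
  => y <= 3
stmt 3: x := z * x  -- replace 0 occurrence(s) of x with (z * x)
  => y <= 3
stmt 2: y := x - y  -- replace 1 occurrence(s) of y with (x - y)
  => ( x - y ) <= 3
stmt 1: x := x + z  -- replace 1 occurrence(s) of x with (x + z)
  => ( ( x + z ) - y ) <= 3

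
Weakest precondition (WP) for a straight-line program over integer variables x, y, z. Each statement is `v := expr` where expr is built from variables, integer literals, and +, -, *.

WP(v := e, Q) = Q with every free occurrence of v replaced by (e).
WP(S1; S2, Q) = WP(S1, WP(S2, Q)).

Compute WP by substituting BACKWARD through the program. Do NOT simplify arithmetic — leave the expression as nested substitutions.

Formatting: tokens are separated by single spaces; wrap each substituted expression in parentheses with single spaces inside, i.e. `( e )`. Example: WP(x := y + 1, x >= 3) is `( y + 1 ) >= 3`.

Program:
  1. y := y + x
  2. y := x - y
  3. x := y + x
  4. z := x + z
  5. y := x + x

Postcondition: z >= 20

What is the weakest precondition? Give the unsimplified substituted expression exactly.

Answer: ( ( ( x - ( y + x ) ) + x ) + z ) >= 20

Derivation:
post: z >= 20
stmt 5: y := x + x  -- replace 0 occurrence(s) of y with (x + x)
  => z >= 20
stmt 4: z := x + z  -- replace 1 occurrence(s) of z with (x + z)
  => ( x + z ) >= 20
stmt 3: x := y + x  -- replace 1 occurrence(s) of x with (y + x)
  => ( ( y + x ) + z ) >= 20
stmt 2: y := x - y  -- replace 1 occurrence(s) of y with (x - y)
  => ( ( ( x - y ) + x ) + z ) >= 20
stmt 1: y := y + x  -- replace 1 occurrence(s) of y with (y + x)
  => ( ( ( x - ( y + x ) ) + x ) + z ) >= 20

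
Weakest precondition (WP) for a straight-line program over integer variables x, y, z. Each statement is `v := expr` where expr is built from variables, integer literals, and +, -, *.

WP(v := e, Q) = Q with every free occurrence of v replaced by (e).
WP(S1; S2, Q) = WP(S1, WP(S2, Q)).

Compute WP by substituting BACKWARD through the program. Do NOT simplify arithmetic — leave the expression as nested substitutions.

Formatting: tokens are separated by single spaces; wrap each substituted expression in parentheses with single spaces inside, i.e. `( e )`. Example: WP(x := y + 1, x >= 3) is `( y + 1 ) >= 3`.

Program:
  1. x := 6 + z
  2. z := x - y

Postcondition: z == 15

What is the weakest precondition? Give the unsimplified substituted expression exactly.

post: z == 15
stmt 2: z := x - y  -- replace 1 occurrence(s) of z with (x - y)
  => ( x - y ) == 15
stmt 1: x := 6 + z  -- replace 1 occurrence(s) of x with (6 + z)
  => ( ( 6 + z ) - y ) == 15

Answer: ( ( 6 + z ) - y ) == 15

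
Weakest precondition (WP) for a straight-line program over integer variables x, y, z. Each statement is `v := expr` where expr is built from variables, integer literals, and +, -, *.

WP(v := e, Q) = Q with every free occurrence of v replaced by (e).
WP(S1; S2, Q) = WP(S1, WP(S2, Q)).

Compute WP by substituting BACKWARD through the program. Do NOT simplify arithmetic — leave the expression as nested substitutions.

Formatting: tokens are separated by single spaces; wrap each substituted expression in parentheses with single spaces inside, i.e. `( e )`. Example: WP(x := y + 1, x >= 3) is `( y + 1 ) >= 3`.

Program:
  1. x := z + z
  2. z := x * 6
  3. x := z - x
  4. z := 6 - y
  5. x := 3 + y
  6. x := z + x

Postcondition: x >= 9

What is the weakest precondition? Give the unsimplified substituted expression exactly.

Answer: ( ( 6 - y ) + ( 3 + y ) ) >= 9

Derivation:
post: x >= 9
stmt 6: x := z + x  -- replace 1 occurrence(s) of x with (z + x)
  => ( z + x ) >= 9
stmt 5: x := 3 + y  -- replace 1 occurrence(s) of x with (3 + y)
  => ( z + ( 3 + y ) ) >= 9
stmt 4: z := 6 - y  -- replace 1 occurrence(s) of z with (6 - y)
  => ( ( 6 - y ) + ( 3 + y ) ) >= 9
stmt 3: x := z - x  -- replace 0 occurrence(s) of x with (z - x)
  => ( ( 6 - y ) + ( 3 + y ) ) >= 9
stmt 2: z := x * 6  -- replace 0 occurrence(s) of z with (x * 6)
  => ( ( 6 - y ) + ( 3 + y ) ) >= 9
stmt 1: x := z + z  -- replace 0 occurrence(s) of x with (z + z)
  => ( ( 6 - y ) + ( 3 + y ) ) >= 9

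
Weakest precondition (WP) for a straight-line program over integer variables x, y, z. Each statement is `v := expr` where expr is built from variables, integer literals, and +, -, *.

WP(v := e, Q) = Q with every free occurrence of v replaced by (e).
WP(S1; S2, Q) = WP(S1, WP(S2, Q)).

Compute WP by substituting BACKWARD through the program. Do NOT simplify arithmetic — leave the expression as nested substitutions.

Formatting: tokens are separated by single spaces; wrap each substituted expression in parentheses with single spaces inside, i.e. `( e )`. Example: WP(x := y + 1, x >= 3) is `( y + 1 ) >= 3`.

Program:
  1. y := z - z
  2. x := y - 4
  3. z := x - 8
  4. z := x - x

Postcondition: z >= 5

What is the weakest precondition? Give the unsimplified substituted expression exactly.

Answer: ( ( ( z - z ) - 4 ) - ( ( z - z ) - 4 ) ) >= 5

Derivation:
post: z >= 5
stmt 4: z := x - x  -- replace 1 occurrence(s) of z with (x - x)
  => ( x - x ) >= 5
stmt 3: z := x - 8  -- replace 0 occurrence(s) of z with (x - 8)
  => ( x - x ) >= 5
stmt 2: x := y - 4  -- replace 2 occurrence(s) of x with (y - 4)
  => ( ( y - 4 ) - ( y - 4 ) ) >= 5
stmt 1: y := z - z  -- replace 2 occurrence(s) of y with (z - z)
  => ( ( ( z - z ) - 4 ) - ( ( z - z ) - 4 ) ) >= 5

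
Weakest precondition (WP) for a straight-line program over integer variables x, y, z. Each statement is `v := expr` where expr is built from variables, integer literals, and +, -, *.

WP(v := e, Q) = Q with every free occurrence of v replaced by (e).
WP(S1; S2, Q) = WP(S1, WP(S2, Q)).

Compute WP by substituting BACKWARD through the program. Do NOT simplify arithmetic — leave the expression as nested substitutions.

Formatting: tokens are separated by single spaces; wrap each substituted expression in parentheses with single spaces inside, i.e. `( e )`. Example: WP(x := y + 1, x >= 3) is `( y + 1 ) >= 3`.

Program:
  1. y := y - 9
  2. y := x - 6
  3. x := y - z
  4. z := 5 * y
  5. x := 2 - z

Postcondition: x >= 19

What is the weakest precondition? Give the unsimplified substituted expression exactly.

post: x >= 19
stmt 5: x := 2 - z  -- replace 1 occurrence(s) of x with (2 - z)
  => ( 2 - z ) >= 19
stmt 4: z := 5 * y  -- replace 1 occurrence(s) of z with (5 * y)
  => ( 2 - ( 5 * y ) ) >= 19
stmt 3: x := y - z  -- replace 0 occurrence(s) of x with (y - z)
  => ( 2 - ( 5 * y ) ) >= 19
stmt 2: y := x - 6  -- replace 1 occurrence(s) of y with (x - 6)
  => ( 2 - ( 5 * ( x - 6 ) ) ) >= 19
stmt 1: y := y - 9  -- replace 0 occurrence(s) of y with (y - 9)
  => ( 2 - ( 5 * ( x - 6 ) ) ) >= 19

Answer: ( 2 - ( 5 * ( x - 6 ) ) ) >= 19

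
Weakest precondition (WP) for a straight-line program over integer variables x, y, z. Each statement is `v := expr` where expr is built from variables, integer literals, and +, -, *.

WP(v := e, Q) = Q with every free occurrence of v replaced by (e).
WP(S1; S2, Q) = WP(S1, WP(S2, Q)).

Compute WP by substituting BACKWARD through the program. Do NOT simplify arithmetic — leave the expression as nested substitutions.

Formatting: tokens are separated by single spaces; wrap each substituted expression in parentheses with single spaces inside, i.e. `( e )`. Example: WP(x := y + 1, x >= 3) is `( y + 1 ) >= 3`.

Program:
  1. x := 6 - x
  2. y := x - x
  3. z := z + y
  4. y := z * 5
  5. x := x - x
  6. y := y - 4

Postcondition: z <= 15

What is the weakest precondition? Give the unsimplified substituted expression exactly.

post: z <= 15
stmt 6: y := y - 4  -- replace 0 occurrence(s) of y with (y - 4)
  => z <= 15
stmt 5: x := x - x  -- replace 0 occurrence(s) of x with (x - x)
  => z <= 15
stmt 4: y := z * 5  -- replace 0 occurrence(s) of y with (z * 5)
  => z <= 15
stmt 3: z := z + y  -- replace 1 occurrence(s) of z with (z + y)
  => ( z + y ) <= 15
stmt 2: y := x - x  -- replace 1 occurrence(s) of y with (x - x)
  => ( z + ( x - x ) ) <= 15
stmt 1: x := 6 - x  -- replace 2 occurrence(s) of x with (6 - x)
  => ( z + ( ( 6 - x ) - ( 6 - x ) ) ) <= 15

Answer: ( z + ( ( 6 - x ) - ( 6 - x ) ) ) <= 15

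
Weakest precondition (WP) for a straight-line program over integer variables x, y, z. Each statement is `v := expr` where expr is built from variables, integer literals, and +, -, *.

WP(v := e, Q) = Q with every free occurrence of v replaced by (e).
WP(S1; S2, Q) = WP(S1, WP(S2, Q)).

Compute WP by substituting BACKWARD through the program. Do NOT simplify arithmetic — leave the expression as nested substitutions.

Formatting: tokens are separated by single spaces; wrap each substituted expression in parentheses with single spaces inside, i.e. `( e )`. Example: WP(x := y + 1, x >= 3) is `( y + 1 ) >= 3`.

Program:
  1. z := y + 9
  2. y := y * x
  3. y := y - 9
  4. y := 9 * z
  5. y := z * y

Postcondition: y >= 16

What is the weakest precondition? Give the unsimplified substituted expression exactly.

post: y >= 16
stmt 5: y := z * y  -- replace 1 occurrence(s) of y with (z * y)
  => ( z * y ) >= 16
stmt 4: y := 9 * z  -- replace 1 occurrence(s) of y with (9 * z)
  => ( z * ( 9 * z ) ) >= 16
stmt 3: y := y - 9  -- replace 0 occurrence(s) of y with (y - 9)
  => ( z * ( 9 * z ) ) >= 16
stmt 2: y := y * x  -- replace 0 occurrence(s) of y with (y * x)
  => ( z * ( 9 * z ) ) >= 16
stmt 1: z := y + 9  -- replace 2 occurrence(s) of z with (y + 9)
  => ( ( y + 9 ) * ( 9 * ( y + 9 ) ) ) >= 16

Answer: ( ( y + 9 ) * ( 9 * ( y + 9 ) ) ) >= 16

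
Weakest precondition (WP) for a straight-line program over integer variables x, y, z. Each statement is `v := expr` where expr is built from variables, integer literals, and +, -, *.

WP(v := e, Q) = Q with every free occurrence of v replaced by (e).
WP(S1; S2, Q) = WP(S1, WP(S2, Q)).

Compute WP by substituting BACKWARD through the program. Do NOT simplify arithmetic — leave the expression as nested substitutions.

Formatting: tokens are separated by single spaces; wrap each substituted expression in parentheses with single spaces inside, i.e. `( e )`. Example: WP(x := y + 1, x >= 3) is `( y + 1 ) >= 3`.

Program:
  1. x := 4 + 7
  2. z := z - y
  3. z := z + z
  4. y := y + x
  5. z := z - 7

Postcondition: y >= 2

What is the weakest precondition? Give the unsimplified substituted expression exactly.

post: y >= 2
stmt 5: z := z - 7  -- replace 0 occurrence(s) of z with (z - 7)
  => y >= 2
stmt 4: y := y + x  -- replace 1 occurrence(s) of y with (y + x)
  => ( y + x ) >= 2
stmt 3: z := z + z  -- replace 0 occurrence(s) of z with (z + z)
  => ( y + x ) >= 2
stmt 2: z := z - y  -- replace 0 occurrence(s) of z with (z - y)
  => ( y + x ) >= 2
stmt 1: x := 4 + 7  -- replace 1 occurrence(s) of x with (4 + 7)
  => ( y + ( 4 + 7 ) ) >= 2

Answer: ( y + ( 4 + 7 ) ) >= 2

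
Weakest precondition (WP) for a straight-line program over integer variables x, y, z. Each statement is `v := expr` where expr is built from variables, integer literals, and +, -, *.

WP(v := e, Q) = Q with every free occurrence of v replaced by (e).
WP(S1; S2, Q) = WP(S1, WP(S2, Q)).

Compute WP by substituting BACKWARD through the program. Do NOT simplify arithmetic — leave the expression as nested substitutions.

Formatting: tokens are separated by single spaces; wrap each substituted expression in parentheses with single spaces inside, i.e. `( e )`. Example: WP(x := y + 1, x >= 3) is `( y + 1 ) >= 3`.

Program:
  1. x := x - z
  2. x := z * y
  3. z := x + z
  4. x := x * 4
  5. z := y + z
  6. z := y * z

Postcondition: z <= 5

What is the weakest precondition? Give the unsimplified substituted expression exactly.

post: z <= 5
stmt 6: z := y * z  -- replace 1 occurrence(s) of z with (y * z)
  => ( y * z ) <= 5
stmt 5: z := y + z  -- replace 1 occurrence(s) of z with (y + z)
  => ( y * ( y + z ) ) <= 5
stmt 4: x := x * 4  -- replace 0 occurrence(s) of x with (x * 4)
  => ( y * ( y + z ) ) <= 5
stmt 3: z := x + z  -- replace 1 occurrence(s) of z with (x + z)
  => ( y * ( y + ( x + z ) ) ) <= 5
stmt 2: x := z * y  -- replace 1 occurrence(s) of x with (z * y)
  => ( y * ( y + ( ( z * y ) + z ) ) ) <= 5
stmt 1: x := x - z  -- replace 0 occurrence(s) of x with (x - z)
  => ( y * ( y + ( ( z * y ) + z ) ) ) <= 5

Answer: ( y * ( y + ( ( z * y ) + z ) ) ) <= 5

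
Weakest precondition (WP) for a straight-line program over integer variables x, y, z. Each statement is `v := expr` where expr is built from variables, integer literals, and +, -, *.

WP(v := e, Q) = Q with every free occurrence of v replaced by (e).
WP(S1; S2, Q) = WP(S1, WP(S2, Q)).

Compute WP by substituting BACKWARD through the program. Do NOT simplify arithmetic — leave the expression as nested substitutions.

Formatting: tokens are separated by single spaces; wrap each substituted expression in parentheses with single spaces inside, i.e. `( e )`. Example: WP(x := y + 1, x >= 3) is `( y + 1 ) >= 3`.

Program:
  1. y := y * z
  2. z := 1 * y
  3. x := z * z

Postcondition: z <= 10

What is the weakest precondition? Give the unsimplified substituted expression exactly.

post: z <= 10
stmt 3: x := z * z  -- replace 0 occurrence(s) of x with (z * z)
  => z <= 10
stmt 2: z := 1 * y  -- replace 1 occurrence(s) of z with (1 * y)
  => ( 1 * y ) <= 10
stmt 1: y := y * z  -- replace 1 occurrence(s) of y with (y * z)
  => ( 1 * ( y * z ) ) <= 10

Answer: ( 1 * ( y * z ) ) <= 10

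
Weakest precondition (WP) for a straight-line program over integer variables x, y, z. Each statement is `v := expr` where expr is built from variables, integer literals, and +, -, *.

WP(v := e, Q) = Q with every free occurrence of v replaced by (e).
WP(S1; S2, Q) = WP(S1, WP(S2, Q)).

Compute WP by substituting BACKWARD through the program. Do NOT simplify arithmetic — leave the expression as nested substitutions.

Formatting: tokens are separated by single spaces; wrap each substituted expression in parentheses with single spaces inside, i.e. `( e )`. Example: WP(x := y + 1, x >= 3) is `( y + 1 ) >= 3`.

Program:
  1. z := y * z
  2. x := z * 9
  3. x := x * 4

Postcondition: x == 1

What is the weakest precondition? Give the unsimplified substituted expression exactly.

post: x == 1
stmt 3: x := x * 4  -- replace 1 occurrence(s) of x with (x * 4)
  => ( x * 4 ) == 1
stmt 2: x := z * 9  -- replace 1 occurrence(s) of x with (z * 9)
  => ( ( z * 9 ) * 4 ) == 1
stmt 1: z := y * z  -- replace 1 occurrence(s) of z with (y * z)
  => ( ( ( y * z ) * 9 ) * 4 ) == 1

Answer: ( ( ( y * z ) * 9 ) * 4 ) == 1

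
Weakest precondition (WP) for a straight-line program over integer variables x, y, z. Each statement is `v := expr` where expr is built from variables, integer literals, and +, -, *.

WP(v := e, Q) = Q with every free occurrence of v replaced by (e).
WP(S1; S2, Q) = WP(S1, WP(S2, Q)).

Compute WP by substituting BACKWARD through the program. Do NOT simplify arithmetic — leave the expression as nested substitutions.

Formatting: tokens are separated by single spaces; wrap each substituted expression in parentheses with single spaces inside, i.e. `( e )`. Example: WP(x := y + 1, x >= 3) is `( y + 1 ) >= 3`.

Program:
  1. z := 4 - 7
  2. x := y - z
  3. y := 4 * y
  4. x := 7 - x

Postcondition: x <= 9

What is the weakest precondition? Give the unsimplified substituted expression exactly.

Answer: ( 7 - ( y - ( 4 - 7 ) ) ) <= 9

Derivation:
post: x <= 9
stmt 4: x := 7 - x  -- replace 1 occurrence(s) of x with (7 - x)
  => ( 7 - x ) <= 9
stmt 3: y := 4 * y  -- replace 0 occurrence(s) of y with (4 * y)
  => ( 7 - x ) <= 9
stmt 2: x := y - z  -- replace 1 occurrence(s) of x with (y - z)
  => ( 7 - ( y - z ) ) <= 9
stmt 1: z := 4 - 7  -- replace 1 occurrence(s) of z with (4 - 7)
  => ( 7 - ( y - ( 4 - 7 ) ) ) <= 9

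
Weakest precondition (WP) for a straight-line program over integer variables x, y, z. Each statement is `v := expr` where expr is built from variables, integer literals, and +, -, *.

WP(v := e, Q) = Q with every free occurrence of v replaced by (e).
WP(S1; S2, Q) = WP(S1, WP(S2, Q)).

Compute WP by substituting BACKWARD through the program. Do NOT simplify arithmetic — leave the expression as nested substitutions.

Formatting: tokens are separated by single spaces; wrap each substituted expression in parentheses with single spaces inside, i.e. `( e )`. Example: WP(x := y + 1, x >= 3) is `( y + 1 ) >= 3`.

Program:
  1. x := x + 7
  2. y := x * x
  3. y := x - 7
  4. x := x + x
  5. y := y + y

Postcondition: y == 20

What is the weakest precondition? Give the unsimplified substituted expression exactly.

post: y == 20
stmt 5: y := y + y  -- replace 1 occurrence(s) of y with (y + y)
  => ( y + y ) == 20
stmt 4: x := x + x  -- replace 0 occurrence(s) of x with (x + x)
  => ( y + y ) == 20
stmt 3: y := x - 7  -- replace 2 occurrence(s) of y with (x - 7)
  => ( ( x - 7 ) + ( x - 7 ) ) == 20
stmt 2: y := x * x  -- replace 0 occurrence(s) of y with (x * x)
  => ( ( x - 7 ) + ( x - 7 ) ) == 20
stmt 1: x := x + 7  -- replace 2 occurrence(s) of x with (x + 7)
  => ( ( ( x + 7 ) - 7 ) + ( ( x + 7 ) - 7 ) ) == 20

Answer: ( ( ( x + 7 ) - 7 ) + ( ( x + 7 ) - 7 ) ) == 20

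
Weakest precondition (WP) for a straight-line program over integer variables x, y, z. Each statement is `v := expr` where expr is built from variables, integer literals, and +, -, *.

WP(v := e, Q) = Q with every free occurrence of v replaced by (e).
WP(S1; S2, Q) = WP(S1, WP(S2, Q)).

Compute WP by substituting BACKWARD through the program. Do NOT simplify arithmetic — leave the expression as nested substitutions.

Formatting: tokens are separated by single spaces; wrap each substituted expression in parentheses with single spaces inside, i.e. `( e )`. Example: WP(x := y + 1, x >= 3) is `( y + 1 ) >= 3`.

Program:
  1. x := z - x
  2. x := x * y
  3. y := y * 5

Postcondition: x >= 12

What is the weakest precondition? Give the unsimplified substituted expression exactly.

Answer: ( ( z - x ) * y ) >= 12

Derivation:
post: x >= 12
stmt 3: y := y * 5  -- replace 0 occurrence(s) of y with (y * 5)
  => x >= 12
stmt 2: x := x * y  -- replace 1 occurrence(s) of x with (x * y)
  => ( x * y ) >= 12
stmt 1: x := z - x  -- replace 1 occurrence(s) of x with (z - x)
  => ( ( z - x ) * y ) >= 12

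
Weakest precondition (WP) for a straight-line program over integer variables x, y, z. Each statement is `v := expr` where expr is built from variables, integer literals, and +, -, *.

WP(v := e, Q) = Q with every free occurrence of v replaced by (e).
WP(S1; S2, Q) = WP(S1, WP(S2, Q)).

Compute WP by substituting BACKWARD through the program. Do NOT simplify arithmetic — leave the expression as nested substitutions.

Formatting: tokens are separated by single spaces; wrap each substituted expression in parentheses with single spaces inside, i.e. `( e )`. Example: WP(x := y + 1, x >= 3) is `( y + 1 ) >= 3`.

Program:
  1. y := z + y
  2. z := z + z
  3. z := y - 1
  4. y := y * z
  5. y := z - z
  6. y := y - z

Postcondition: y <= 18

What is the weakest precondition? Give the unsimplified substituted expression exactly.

Answer: ( ( ( ( z + y ) - 1 ) - ( ( z + y ) - 1 ) ) - ( ( z + y ) - 1 ) ) <= 18

Derivation:
post: y <= 18
stmt 6: y := y - z  -- replace 1 occurrence(s) of y with (y - z)
  => ( y - z ) <= 18
stmt 5: y := z - z  -- replace 1 occurrence(s) of y with (z - z)
  => ( ( z - z ) - z ) <= 18
stmt 4: y := y * z  -- replace 0 occurrence(s) of y with (y * z)
  => ( ( z - z ) - z ) <= 18
stmt 3: z := y - 1  -- replace 3 occurrence(s) of z with (y - 1)
  => ( ( ( y - 1 ) - ( y - 1 ) ) - ( y - 1 ) ) <= 18
stmt 2: z := z + z  -- replace 0 occurrence(s) of z with (z + z)
  => ( ( ( y - 1 ) - ( y - 1 ) ) - ( y - 1 ) ) <= 18
stmt 1: y := z + y  -- replace 3 occurrence(s) of y with (z + y)
  => ( ( ( ( z + y ) - 1 ) - ( ( z + y ) - 1 ) ) - ( ( z + y ) - 1 ) ) <= 18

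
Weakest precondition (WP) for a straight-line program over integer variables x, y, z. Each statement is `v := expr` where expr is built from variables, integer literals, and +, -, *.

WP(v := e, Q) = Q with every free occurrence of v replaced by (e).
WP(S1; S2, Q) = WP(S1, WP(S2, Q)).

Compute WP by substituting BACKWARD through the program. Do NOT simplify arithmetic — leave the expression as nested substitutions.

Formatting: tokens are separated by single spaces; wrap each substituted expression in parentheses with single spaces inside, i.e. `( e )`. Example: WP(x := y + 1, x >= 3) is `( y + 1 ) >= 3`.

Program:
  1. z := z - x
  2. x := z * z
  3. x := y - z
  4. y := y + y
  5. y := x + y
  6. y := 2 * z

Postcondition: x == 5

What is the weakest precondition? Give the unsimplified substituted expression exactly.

post: x == 5
stmt 6: y := 2 * z  -- replace 0 occurrence(s) of y with (2 * z)
  => x == 5
stmt 5: y := x + y  -- replace 0 occurrence(s) of y with (x + y)
  => x == 5
stmt 4: y := y + y  -- replace 0 occurrence(s) of y with (y + y)
  => x == 5
stmt 3: x := y - z  -- replace 1 occurrence(s) of x with (y - z)
  => ( y - z ) == 5
stmt 2: x := z * z  -- replace 0 occurrence(s) of x with (z * z)
  => ( y - z ) == 5
stmt 1: z := z - x  -- replace 1 occurrence(s) of z with (z - x)
  => ( y - ( z - x ) ) == 5

Answer: ( y - ( z - x ) ) == 5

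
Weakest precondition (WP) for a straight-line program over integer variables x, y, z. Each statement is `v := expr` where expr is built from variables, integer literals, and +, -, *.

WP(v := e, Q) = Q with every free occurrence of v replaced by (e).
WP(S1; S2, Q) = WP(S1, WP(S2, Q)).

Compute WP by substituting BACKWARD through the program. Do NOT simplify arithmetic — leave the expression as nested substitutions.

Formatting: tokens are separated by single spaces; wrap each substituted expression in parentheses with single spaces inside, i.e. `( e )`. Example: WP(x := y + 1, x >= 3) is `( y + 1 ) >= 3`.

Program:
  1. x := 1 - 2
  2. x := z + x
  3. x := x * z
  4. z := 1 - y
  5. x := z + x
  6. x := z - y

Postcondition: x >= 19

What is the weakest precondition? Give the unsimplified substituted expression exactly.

post: x >= 19
stmt 6: x := z - y  -- replace 1 occurrence(s) of x with (z - y)
  => ( z - y ) >= 19
stmt 5: x := z + x  -- replace 0 occurrence(s) of x with (z + x)
  => ( z - y ) >= 19
stmt 4: z := 1 - y  -- replace 1 occurrence(s) of z with (1 - y)
  => ( ( 1 - y ) - y ) >= 19
stmt 3: x := x * z  -- replace 0 occurrence(s) of x with (x * z)
  => ( ( 1 - y ) - y ) >= 19
stmt 2: x := z + x  -- replace 0 occurrence(s) of x with (z + x)
  => ( ( 1 - y ) - y ) >= 19
stmt 1: x := 1 - 2  -- replace 0 occurrence(s) of x with (1 - 2)
  => ( ( 1 - y ) - y ) >= 19

Answer: ( ( 1 - y ) - y ) >= 19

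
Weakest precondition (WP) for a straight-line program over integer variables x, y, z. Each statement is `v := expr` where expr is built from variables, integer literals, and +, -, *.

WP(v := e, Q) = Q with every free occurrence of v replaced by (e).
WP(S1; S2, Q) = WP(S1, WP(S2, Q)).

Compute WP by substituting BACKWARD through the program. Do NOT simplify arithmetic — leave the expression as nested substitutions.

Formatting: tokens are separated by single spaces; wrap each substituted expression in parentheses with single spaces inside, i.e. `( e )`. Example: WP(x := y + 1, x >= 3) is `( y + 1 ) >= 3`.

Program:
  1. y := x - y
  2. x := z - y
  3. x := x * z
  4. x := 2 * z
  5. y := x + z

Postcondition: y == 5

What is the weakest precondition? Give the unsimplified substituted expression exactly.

post: y == 5
stmt 5: y := x + z  -- replace 1 occurrence(s) of y with (x + z)
  => ( x + z ) == 5
stmt 4: x := 2 * z  -- replace 1 occurrence(s) of x with (2 * z)
  => ( ( 2 * z ) + z ) == 5
stmt 3: x := x * z  -- replace 0 occurrence(s) of x with (x * z)
  => ( ( 2 * z ) + z ) == 5
stmt 2: x := z - y  -- replace 0 occurrence(s) of x with (z - y)
  => ( ( 2 * z ) + z ) == 5
stmt 1: y := x - y  -- replace 0 occurrence(s) of y with (x - y)
  => ( ( 2 * z ) + z ) == 5

Answer: ( ( 2 * z ) + z ) == 5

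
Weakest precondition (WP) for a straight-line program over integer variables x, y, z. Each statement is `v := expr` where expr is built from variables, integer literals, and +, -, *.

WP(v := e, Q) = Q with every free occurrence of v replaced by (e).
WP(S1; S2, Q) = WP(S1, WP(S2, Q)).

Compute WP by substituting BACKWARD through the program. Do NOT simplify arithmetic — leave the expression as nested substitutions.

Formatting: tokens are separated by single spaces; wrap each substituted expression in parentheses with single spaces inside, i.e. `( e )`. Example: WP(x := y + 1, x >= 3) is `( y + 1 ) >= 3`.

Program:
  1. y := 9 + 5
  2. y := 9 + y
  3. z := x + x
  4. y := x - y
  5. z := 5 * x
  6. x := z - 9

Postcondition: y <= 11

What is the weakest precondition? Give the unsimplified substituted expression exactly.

post: y <= 11
stmt 6: x := z - 9  -- replace 0 occurrence(s) of x with (z - 9)
  => y <= 11
stmt 5: z := 5 * x  -- replace 0 occurrence(s) of z with (5 * x)
  => y <= 11
stmt 4: y := x - y  -- replace 1 occurrence(s) of y with (x - y)
  => ( x - y ) <= 11
stmt 3: z := x + x  -- replace 0 occurrence(s) of z with (x + x)
  => ( x - y ) <= 11
stmt 2: y := 9 + y  -- replace 1 occurrence(s) of y with (9 + y)
  => ( x - ( 9 + y ) ) <= 11
stmt 1: y := 9 + 5  -- replace 1 occurrence(s) of y with (9 + 5)
  => ( x - ( 9 + ( 9 + 5 ) ) ) <= 11

Answer: ( x - ( 9 + ( 9 + 5 ) ) ) <= 11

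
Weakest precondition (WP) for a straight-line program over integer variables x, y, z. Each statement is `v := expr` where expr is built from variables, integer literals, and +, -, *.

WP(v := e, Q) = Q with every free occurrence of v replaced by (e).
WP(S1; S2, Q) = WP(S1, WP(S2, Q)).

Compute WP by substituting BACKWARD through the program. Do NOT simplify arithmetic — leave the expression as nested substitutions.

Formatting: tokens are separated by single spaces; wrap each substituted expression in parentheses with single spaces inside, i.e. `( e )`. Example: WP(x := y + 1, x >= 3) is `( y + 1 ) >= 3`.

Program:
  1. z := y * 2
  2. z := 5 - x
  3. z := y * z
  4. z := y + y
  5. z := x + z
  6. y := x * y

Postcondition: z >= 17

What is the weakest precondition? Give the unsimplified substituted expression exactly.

Answer: ( x + ( y + y ) ) >= 17

Derivation:
post: z >= 17
stmt 6: y := x * y  -- replace 0 occurrence(s) of y with (x * y)
  => z >= 17
stmt 5: z := x + z  -- replace 1 occurrence(s) of z with (x + z)
  => ( x + z ) >= 17
stmt 4: z := y + y  -- replace 1 occurrence(s) of z with (y + y)
  => ( x + ( y + y ) ) >= 17
stmt 3: z := y * z  -- replace 0 occurrence(s) of z with (y * z)
  => ( x + ( y + y ) ) >= 17
stmt 2: z := 5 - x  -- replace 0 occurrence(s) of z with (5 - x)
  => ( x + ( y + y ) ) >= 17
stmt 1: z := y * 2  -- replace 0 occurrence(s) of z with (y * 2)
  => ( x + ( y + y ) ) >= 17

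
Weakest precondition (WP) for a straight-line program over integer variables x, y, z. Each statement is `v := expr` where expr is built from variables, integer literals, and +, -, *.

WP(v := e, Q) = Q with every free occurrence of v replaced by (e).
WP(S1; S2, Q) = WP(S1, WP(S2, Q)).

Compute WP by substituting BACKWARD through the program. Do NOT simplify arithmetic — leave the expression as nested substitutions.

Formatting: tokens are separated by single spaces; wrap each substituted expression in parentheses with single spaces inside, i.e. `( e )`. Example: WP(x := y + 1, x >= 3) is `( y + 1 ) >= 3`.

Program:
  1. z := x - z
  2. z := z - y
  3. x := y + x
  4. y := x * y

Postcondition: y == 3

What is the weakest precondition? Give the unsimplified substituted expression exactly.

post: y == 3
stmt 4: y := x * y  -- replace 1 occurrence(s) of y with (x * y)
  => ( x * y ) == 3
stmt 3: x := y + x  -- replace 1 occurrence(s) of x with (y + x)
  => ( ( y + x ) * y ) == 3
stmt 2: z := z - y  -- replace 0 occurrence(s) of z with (z - y)
  => ( ( y + x ) * y ) == 3
stmt 1: z := x - z  -- replace 0 occurrence(s) of z with (x - z)
  => ( ( y + x ) * y ) == 3

Answer: ( ( y + x ) * y ) == 3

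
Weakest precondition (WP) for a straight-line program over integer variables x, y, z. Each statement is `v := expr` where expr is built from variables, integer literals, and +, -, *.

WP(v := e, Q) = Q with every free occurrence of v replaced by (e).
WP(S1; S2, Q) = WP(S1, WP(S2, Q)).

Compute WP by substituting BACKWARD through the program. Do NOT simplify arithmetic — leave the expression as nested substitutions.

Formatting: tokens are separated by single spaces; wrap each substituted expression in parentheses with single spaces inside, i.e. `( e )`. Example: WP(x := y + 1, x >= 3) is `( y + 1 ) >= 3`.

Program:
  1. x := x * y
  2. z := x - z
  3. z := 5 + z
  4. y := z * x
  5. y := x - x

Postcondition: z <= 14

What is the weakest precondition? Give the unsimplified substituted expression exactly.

post: z <= 14
stmt 5: y := x - x  -- replace 0 occurrence(s) of y with (x - x)
  => z <= 14
stmt 4: y := z * x  -- replace 0 occurrence(s) of y with (z * x)
  => z <= 14
stmt 3: z := 5 + z  -- replace 1 occurrence(s) of z with (5 + z)
  => ( 5 + z ) <= 14
stmt 2: z := x - z  -- replace 1 occurrence(s) of z with (x - z)
  => ( 5 + ( x - z ) ) <= 14
stmt 1: x := x * y  -- replace 1 occurrence(s) of x with (x * y)
  => ( 5 + ( ( x * y ) - z ) ) <= 14

Answer: ( 5 + ( ( x * y ) - z ) ) <= 14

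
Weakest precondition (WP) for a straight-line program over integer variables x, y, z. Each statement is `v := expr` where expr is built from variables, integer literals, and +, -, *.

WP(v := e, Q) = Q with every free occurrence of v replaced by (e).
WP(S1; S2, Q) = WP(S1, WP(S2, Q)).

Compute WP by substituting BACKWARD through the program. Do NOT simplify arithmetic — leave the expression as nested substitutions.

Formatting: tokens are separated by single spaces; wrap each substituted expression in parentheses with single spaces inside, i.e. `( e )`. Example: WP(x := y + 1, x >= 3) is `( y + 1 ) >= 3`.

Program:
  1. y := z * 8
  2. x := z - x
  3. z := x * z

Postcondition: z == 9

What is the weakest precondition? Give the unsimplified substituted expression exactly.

Answer: ( ( z - x ) * z ) == 9

Derivation:
post: z == 9
stmt 3: z := x * z  -- replace 1 occurrence(s) of z with (x * z)
  => ( x * z ) == 9
stmt 2: x := z - x  -- replace 1 occurrence(s) of x with (z - x)
  => ( ( z - x ) * z ) == 9
stmt 1: y := z * 8  -- replace 0 occurrence(s) of y with (z * 8)
  => ( ( z - x ) * z ) == 9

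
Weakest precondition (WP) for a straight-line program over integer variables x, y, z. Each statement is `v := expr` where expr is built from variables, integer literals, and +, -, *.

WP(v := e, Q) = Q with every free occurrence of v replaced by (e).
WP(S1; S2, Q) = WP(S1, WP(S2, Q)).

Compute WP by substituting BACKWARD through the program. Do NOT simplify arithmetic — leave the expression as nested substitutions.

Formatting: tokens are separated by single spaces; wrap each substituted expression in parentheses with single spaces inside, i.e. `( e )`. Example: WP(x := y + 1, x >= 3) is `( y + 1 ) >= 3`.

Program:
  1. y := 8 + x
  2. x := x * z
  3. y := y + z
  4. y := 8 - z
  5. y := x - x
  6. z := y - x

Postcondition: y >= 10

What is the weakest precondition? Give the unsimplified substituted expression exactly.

post: y >= 10
stmt 6: z := y - x  -- replace 0 occurrence(s) of z with (y - x)
  => y >= 10
stmt 5: y := x - x  -- replace 1 occurrence(s) of y with (x - x)
  => ( x - x ) >= 10
stmt 4: y := 8 - z  -- replace 0 occurrence(s) of y with (8 - z)
  => ( x - x ) >= 10
stmt 3: y := y + z  -- replace 0 occurrence(s) of y with (y + z)
  => ( x - x ) >= 10
stmt 2: x := x * z  -- replace 2 occurrence(s) of x with (x * z)
  => ( ( x * z ) - ( x * z ) ) >= 10
stmt 1: y := 8 + x  -- replace 0 occurrence(s) of y with (8 + x)
  => ( ( x * z ) - ( x * z ) ) >= 10

Answer: ( ( x * z ) - ( x * z ) ) >= 10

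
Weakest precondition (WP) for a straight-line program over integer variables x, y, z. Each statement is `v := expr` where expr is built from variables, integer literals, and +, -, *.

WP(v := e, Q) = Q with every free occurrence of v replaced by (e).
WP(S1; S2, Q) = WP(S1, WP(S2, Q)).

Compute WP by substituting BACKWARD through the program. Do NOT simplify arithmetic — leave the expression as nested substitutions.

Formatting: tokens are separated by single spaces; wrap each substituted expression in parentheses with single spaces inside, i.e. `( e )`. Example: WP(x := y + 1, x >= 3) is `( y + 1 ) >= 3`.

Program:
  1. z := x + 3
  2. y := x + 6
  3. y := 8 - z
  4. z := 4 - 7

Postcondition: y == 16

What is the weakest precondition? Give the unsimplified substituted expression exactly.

post: y == 16
stmt 4: z := 4 - 7  -- replace 0 occurrence(s) of z with (4 - 7)
  => y == 16
stmt 3: y := 8 - z  -- replace 1 occurrence(s) of y with (8 - z)
  => ( 8 - z ) == 16
stmt 2: y := x + 6  -- replace 0 occurrence(s) of y with (x + 6)
  => ( 8 - z ) == 16
stmt 1: z := x + 3  -- replace 1 occurrence(s) of z with (x + 3)
  => ( 8 - ( x + 3 ) ) == 16

Answer: ( 8 - ( x + 3 ) ) == 16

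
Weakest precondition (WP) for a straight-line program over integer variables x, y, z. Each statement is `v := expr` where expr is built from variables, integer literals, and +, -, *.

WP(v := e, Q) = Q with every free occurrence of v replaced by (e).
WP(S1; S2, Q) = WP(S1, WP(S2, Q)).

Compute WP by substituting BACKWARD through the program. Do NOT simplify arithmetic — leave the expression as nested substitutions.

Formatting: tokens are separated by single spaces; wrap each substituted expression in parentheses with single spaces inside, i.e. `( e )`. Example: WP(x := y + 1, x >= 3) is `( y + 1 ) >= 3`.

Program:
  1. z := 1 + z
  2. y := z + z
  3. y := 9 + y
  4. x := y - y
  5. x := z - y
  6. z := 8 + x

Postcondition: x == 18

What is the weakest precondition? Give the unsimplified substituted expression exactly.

Answer: ( ( 1 + z ) - ( 9 + ( ( 1 + z ) + ( 1 + z ) ) ) ) == 18

Derivation:
post: x == 18
stmt 6: z := 8 + x  -- replace 0 occurrence(s) of z with (8 + x)
  => x == 18
stmt 5: x := z - y  -- replace 1 occurrence(s) of x with (z - y)
  => ( z - y ) == 18
stmt 4: x := y - y  -- replace 0 occurrence(s) of x with (y - y)
  => ( z - y ) == 18
stmt 3: y := 9 + y  -- replace 1 occurrence(s) of y with (9 + y)
  => ( z - ( 9 + y ) ) == 18
stmt 2: y := z + z  -- replace 1 occurrence(s) of y with (z + z)
  => ( z - ( 9 + ( z + z ) ) ) == 18
stmt 1: z := 1 + z  -- replace 3 occurrence(s) of z with (1 + z)
  => ( ( 1 + z ) - ( 9 + ( ( 1 + z ) + ( 1 + z ) ) ) ) == 18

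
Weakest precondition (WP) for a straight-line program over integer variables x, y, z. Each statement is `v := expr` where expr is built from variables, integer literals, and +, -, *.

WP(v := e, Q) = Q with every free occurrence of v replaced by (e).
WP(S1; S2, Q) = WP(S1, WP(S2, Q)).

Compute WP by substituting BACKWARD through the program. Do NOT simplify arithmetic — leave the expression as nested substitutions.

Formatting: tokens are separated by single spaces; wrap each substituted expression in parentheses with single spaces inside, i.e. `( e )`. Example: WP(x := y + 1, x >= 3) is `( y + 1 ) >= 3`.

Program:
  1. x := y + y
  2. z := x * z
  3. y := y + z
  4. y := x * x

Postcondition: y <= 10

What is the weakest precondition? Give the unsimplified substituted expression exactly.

Answer: ( ( y + y ) * ( y + y ) ) <= 10

Derivation:
post: y <= 10
stmt 4: y := x * x  -- replace 1 occurrence(s) of y with (x * x)
  => ( x * x ) <= 10
stmt 3: y := y + z  -- replace 0 occurrence(s) of y with (y + z)
  => ( x * x ) <= 10
stmt 2: z := x * z  -- replace 0 occurrence(s) of z with (x * z)
  => ( x * x ) <= 10
stmt 1: x := y + y  -- replace 2 occurrence(s) of x with (y + y)
  => ( ( y + y ) * ( y + y ) ) <= 10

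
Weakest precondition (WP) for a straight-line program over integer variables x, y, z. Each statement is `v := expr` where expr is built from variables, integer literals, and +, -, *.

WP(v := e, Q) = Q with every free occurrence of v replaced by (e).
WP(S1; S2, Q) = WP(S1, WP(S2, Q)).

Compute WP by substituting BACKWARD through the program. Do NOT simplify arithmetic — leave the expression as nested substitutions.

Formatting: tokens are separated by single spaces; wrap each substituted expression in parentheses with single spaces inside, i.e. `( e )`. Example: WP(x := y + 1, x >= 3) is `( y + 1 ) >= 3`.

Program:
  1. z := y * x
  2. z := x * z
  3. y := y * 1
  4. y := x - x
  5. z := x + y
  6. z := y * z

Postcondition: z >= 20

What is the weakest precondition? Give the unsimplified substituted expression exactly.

post: z >= 20
stmt 6: z := y * z  -- replace 1 occurrence(s) of z with (y * z)
  => ( y * z ) >= 20
stmt 5: z := x + y  -- replace 1 occurrence(s) of z with (x + y)
  => ( y * ( x + y ) ) >= 20
stmt 4: y := x - x  -- replace 2 occurrence(s) of y with (x - x)
  => ( ( x - x ) * ( x + ( x - x ) ) ) >= 20
stmt 3: y := y * 1  -- replace 0 occurrence(s) of y with (y * 1)
  => ( ( x - x ) * ( x + ( x - x ) ) ) >= 20
stmt 2: z := x * z  -- replace 0 occurrence(s) of z with (x * z)
  => ( ( x - x ) * ( x + ( x - x ) ) ) >= 20
stmt 1: z := y * x  -- replace 0 occurrence(s) of z with (y * x)
  => ( ( x - x ) * ( x + ( x - x ) ) ) >= 20

Answer: ( ( x - x ) * ( x + ( x - x ) ) ) >= 20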